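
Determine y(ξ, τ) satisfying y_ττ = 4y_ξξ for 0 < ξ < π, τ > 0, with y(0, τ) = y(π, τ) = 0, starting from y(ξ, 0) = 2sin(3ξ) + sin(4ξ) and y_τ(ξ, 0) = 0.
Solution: Separating variables: y = Σ [A_n cos(ω_n τ) + B_n sin(ω_n τ)] sin(nξ), ω_n = 2n. From ICs: A_3=2, A_4=1.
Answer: y(ξ, τ) = 2sin(3ξ)cos(6τ) + sin(4ξ)cos(8τ)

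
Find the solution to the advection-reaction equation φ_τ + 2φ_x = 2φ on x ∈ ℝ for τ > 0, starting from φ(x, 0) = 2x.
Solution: Substitute φ = exp(2τ)u.
Then φ_τ = exp(2τ)(u_τ + 2u), φ_x = exp(2τ)u_x; substituting and dividing by exp(2τ), the lower-order terms cancel: u_τ + 2u_x = 0 (standard advection equation).
Data for u: u(x,0) = φ(x,0) = 2x.
By characteristics (dx/dτ = 2), u(x,τ) = f(x - 2τ) with f = u(·, 0).
So u(x,τ) = 2x - 4τ, and φ(x,τ) = exp(2τ)u(x,τ).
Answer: φ(x, τ) = 2xexp(2τ) - 4τexp(2τ)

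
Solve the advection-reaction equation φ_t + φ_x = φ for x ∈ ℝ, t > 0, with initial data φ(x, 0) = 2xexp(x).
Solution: Substitute φ = exp(x)u.
Then φ_x = exp(x)(u_x + u), φ_t = exp(x)u_t; substituting and dividing by exp(x), the lower-order terms cancel: u_t + u_x = 0 (standard advection equation).
Data for u: u(x,0) = exp(-x)φ(x,0) = 2x.
By characteristics (dx/dt = 1), u(x,t) = f(x - t) with f = u(·, 0).
So u(x,t) = -2t + 2x, and φ(x,t) = exp(x)u(x,t).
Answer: φ(x, t) = -2texp(x) + 2xexp(x)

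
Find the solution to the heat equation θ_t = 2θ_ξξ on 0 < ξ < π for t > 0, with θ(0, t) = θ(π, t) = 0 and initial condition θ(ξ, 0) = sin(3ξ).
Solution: Separating variables: θ = Σ c_n exp(-2n²t) sin(nξ). From θ(ξ,0) = sin(3ξ): c_3=1.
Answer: θ(ξ, t) = exp(-18t)sin(3ξ)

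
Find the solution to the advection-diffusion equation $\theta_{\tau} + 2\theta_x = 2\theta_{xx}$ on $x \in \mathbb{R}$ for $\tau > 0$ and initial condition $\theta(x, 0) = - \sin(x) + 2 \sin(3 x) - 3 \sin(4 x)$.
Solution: Moving frame: $\eta = x - 2\tau$, $\sigma = \tau$, $\theta = u(\eta,\sigma)$, so $\theta_{\tau} = u_{\sigma} - 2u_{\eta}$ and $\theta_{xx} = u_{\eta\eta}$.
Hence $\theta_{\tau} + 2\theta_x = u_{\sigma}$ and the PDE becomes the heat equation $u_{\sigma} = 2u_{\eta\eta}$ on $\eta \in \mathbb{R}$.
Initial data: $u(\eta,0) = \theta(\eta,0) = - \sin(\eta) + 2 \sin(3 \eta) - 3 \sin(4 \eta)$. Each mode $\sin(n\eta)$ decays as $e^{-2n^2\sigma}$ on $\mathbb{R}$, so $u(\eta,\sigma) = \sum c_n e^{-2n^2\sigma} \sin(n\eta)$ with $c_1=-1, c_3=2, c_4=-3$: $u(\eta,\sigma) = - e^{-2 \sigma} \sin(\eta) + 2 e^{-18 \sigma} \sin(3 \eta) - 3 e^{-32 \sigma} \sin(4 \eta)$.
Substituting back: $\theta(x,\tau) = u(x - 2\tau, \tau)$.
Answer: $\theta(x, \tau) = e^{-2 \tau} \sin(2 \tau - x) - 2 e^{-18 \tau} \sin(6 \tau - 3 x) + 3 e^{-32 \tau} \sin(8 \tau - 4 x)$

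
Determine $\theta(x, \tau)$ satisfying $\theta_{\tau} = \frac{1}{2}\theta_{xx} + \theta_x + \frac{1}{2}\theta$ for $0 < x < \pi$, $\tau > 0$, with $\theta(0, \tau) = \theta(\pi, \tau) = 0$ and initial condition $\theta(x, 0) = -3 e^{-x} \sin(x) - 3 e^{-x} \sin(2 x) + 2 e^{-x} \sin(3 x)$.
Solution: Substitute $\theta = e^{-x}u$, i.e. $u = e^{x}\theta$.
By the product rule, $\theta_x = e^{-x}(u_x - u)$, $\theta_{xx} = e^{-x}(u_{xx} - 2u_x + u)$, $\theta_{\tau} = e^{-x}u_{\tau}$.
Substituting into the PDE and dividing by $e^{-x}$: $u_{\tau} = \frac{1}{2}(u_{xx} - 2u_x + u) + (u_x - u) + \frac{1}{2}u$.
The lower-order terms cancel, leaving the standard heat equation $u_{\tau} = \frac{1}{2}u_{xx}$.
Initial data for $u$: $u(x,0) = e^{x}\theta(x,0) = -3 \sin(x) - 3 \sin(2 x) + 2 \sin(3 x)$. The boundary conditions carry over: $u(0,\tau) = u(\pi,\tau) = 0$.
Solve for $u$:
  Using separation of variables $u = X(x)G(\tau)$:
  Eigenfunctions: $\sin(nx)$, $n = 1, 2, 3, \ldots$
  General solution: $u(x, \tau) = \sum c_n \sin(nx) e^{-n^2 \tau/2}$
  Matching $u(x,0) = -3 \sin(x) - 3 \sin(2 x) + 2 \sin(3 x)$ term by term: $c_1=-3, c_2=-3, c_3=2$.
Hence $u(x,\tau) = -3 e^{-2 \tau} \sin(2 x) - 3 e^{-\tau/2} \sin(x) + 2 e^{-9 \tau/2} \sin(3 x)$.
Transform back: $\theta(x,\tau) = e^{-x}u(x,\tau)$.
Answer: $\theta(x, \tau) = -3 e^{-2 \tau} e^{-x} \sin(2 x) - 3 e^{-\tau/2} e^{-x} \sin(x) + 2 e^{-9 \tau/2} e^{-x} \sin(3 x)$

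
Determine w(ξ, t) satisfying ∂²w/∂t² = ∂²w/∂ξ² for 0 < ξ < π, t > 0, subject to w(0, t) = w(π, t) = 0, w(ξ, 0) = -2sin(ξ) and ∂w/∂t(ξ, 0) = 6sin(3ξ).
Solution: Using separation of variables w = X(ξ)T(t):
Eigenfunctions: sin(nξ), n = 1, 2, 3, ...
General solution: w(ξ, t) = Σ [A_n cos(n t) + B_n sin(n t)] sin(nξ)
From w(ξ,0) = -2sin(ξ): A_1=-2. From w_t(ξ,0) = 6sin(3ξ), using w_t(ξ,0) = Σ ω_n B_n sin(nξ) with ω_n = n: B_3 = 6/3 = 2.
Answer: w(ξ, t) = 2sin(3t)sin(3ξ) - 2sin(ξ)cos(t)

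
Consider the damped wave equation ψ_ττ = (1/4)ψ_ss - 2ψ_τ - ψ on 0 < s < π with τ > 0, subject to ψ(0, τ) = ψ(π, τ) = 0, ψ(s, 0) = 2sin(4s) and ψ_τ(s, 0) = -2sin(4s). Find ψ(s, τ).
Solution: Substitute ψ = exp(-τ)u, i.e. u = exp(τ)ψ.
By the product rule, ψ_τ = exp(-τ)(u_τ - u), ψ_ττ = exp(-τ)(u_ττ - 2u_τ + u), ψ_ss = exp(-τ)u_ss.
Substituting into the PDE and dividing by exp(-τ): u_ττ - 2u_τ + u = (1/4)u_ss - 2(u_τ - u) - u.
The lower-order terms cancel, leaving the standard wave equation u_ττ = (1/4)u_ss.
Initial data for u: u(s,0) = ψ(s,0) = 2sin(4s); u_τ(s,0) = ψ_τ(s,0) + ψ(s,0) = 0. The boundary conditions carry over: u(0,τ) = u(π,τ) = 0.
Solve for u:
  Using separation of variables u = X(s)T(τ):
  Eigenfunctions: sin(ns), n = 1, 2, 3, ...
  General solution: u(s, τ) = Σ [A_n cos(n τ/2) + B_n sin(n τ/2)] sin(ns)
  From u(s,0) = 2sin(4s): A_4=2. From u_τ(s,0) = 0: all B_n = 0.
Hence u(s,τ) = 2sin(4s)cos(2τ).
Transform back: ψ(s,τ) = exp(-τ)u(s,τ).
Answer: ψ(s, τ) = 2exp(-τ)sin(4s)cos(2τ)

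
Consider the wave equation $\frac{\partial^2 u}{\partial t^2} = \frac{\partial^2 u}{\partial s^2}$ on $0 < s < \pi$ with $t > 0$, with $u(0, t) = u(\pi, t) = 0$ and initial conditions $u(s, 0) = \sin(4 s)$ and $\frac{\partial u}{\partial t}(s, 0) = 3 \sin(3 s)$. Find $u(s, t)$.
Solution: Separating variables: $u = \sum [A_n \cos(\omega_n t) + B_n \sin(\omega_n t)] \sin(ns)$, $\omega_n = n$. From ICs ($B_n$ = velocity coefficient / $\omega_n$): $A_4=1, B_3=1$.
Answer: $u(s, t) = \sin(3 s) \sin(3 t) + \sin(4 s) \cos(4 t)$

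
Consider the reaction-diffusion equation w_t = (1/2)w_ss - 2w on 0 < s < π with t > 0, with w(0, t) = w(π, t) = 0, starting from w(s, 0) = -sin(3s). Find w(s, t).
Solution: Substitute w = exp(-2t)u.
Then w_t = exp(-2t)(u_t - 2u), w_ss = exp(-2t)u_ss; substituting and dividing by exp(-2t), the lower-order terms cancel: u_t = (1/2)u_ss (standard heat equation).
Data for u: u(s,0) = w(s,0) = -sin(3s). The boundary conditions carry over: u(0,t) = u(π,t) = 0.
Separating variables: u = Σ c_n exp(-n²t/2) sin(ns). From u(s,0) = -sin(3s): c_3=-1.
So u(s,t) = -exp(-9t/2)sin(3s), and w(s,t) = exp(-2t)u(s,t).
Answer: w(s, t) = -exp(-13t/2)sin(3s)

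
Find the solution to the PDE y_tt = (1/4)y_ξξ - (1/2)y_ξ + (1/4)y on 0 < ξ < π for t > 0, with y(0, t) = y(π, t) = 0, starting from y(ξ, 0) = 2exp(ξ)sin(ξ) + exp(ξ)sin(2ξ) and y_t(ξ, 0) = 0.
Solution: Substitute y = exp(ξ)u, i.e. u = exp(-ξ)y.
By the product rule, y_ξ = exp(ξ)(u_ξ + u), y_ξξ = exp(ξ)(u_ξξ + 2u_ξ + u), y_tt = exp(ξ)u_tt.
Substituting into the PDE and dividing by exp(ξ): u_tt = (1/4)(u_ξξ + 2u_ξ + u) - (1/2)(u_ξ + u) + (1/4)u.
The lower-order terms cancel, leaving the standard wave equation u_tt = (1/4)u_ξξ.
Initial data for u: u(ξ,0) = exp(-ξ)y(ξ,0) = 2sin(ξ) + sin(2ξ); u_t(ξ,0) = exp(-ξ)y_t(ξ,0) = 0. The boundary conditions carry over: u(0,t) = u(π,t) = 0.
Solve for u:
  Using separation of variables u = X(ξ)T(t):
  Eigenfunctions: sin(nξ), n = 1, 2, 3, ...
  General solution: u(ξ, t) = Σ [A_n cos(n t/2) + B_n sin(n t/2)] sin(nξ)
  From u(ξ,0) = 2sin(ξ) + sin(2ξ): A_1=2, A_2=1. From u_t(ξ,0) = 0: all B_n = 0.
Hence u(ξ,t) = 2sin(ξ)cos(t/2) + sin(2ξ)cos(t).
Transform back: y(ξ,t) = exp(ξ)u(ξ,t).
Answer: y(ξ, t) = 2exp(ξ)sin(ξ)cos(t/2) + exp(ξ)sin(2ξ)cos(t)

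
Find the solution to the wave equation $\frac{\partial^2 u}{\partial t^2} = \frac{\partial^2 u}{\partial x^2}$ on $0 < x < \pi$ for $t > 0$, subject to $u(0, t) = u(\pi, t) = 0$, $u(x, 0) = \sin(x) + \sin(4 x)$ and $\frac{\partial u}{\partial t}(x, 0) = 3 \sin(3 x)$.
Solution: Separating variables: $u = \sum [A_n \cos(\omega_n t) + B_n \sin(\omega_n t)] \sin(nx)$, $\omega_n = n$. From ICs ($B_n$ = velocity coefficient / $\omega_n$): $A_1=1, A_4=1, B_3=1$.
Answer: $u(x, t) = \sin(3 t) \sin(3 x) + \sin(x) \cos(t) + \sin(4 x) \cos(4 t)$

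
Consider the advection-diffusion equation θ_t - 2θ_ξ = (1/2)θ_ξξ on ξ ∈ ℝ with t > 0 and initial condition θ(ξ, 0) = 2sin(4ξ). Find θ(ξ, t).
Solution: Moving frame: η = ξ + 2t, σ = t, θ = u(η,σ), so θ_t = u_σ + 2u_η and θ_ξξ = u_ηη.
Hence θ_t - 2θ_ξ = u_σ and the PDE becomes the heat equation u_σ = (1/2)u_ηη on η ∈ ℝ.
Initial data: u(η,0) = θ(η,0) = 2sin(4η). Each mode sin(nη) decays as exp(-n²σ/2) on ℝ, so u(η,σ) = Σ c_n exp(-n²σ/2) sin(nη) with c_4=2: u(η,σ) = 2exp(-8σ)sin(4η).
Substituting back: θ(ξ,t) = u(ξ + 2t, t).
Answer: θ(ξ, t) = 2exp(-8t)sin(8t + 4ξ)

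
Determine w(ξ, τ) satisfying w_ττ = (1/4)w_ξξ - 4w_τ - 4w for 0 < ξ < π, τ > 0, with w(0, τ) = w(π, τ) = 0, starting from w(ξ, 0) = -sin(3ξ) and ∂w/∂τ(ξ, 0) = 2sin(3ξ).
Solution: Substitute w = exp(-2τ)u, i.e. u = exp(2τ)w.
By the product rule, w_τ = exp(-2τ)(u_τ - 2u), w_ττ = exp(-2τ)(u_ττ - 4u_τ + 4u), w_ξξ = exp(-2τ)u_ξξ.
Substituting into the PDE and dividing by exp(-2τ): u_ττ - 4u_τ + 4u = (1/4)u_ξξ - 4(u_τ - 2u) - 4u.
The lower-order terms cancel, leaving the standard wave equation u_ττ = (1/4)u_ξξ.
Initial data for u: u(ξ,0) = w(ξ,0) = -sin(3ξ); u_τ(ξ,0) = w_τ(ξ,0) + 2w(ξ,0) = 0. The boundary conditions carry over: u(0,τ) = u(π,τ) = 0.
Solve for u:
  Using separation of variables u = X(ξ)T(τ):
  Eigenfunctions: sin(nξ), n = 1, 2, 3, ...
  General solution: u(ξ, τ) = Σ [A_n cos(n τ/2) + B_n sin(n τ/2)] sin(nξ)
  From u(ξ,0) = -sin(3ξ): A_3=-1. From u_τ(ξ,0) = 0: all B_n = 0.
Hence u(ξ,τ) = -sin(3ξ)cos(3τ/2).
Transform back: w(ξ,τ) = exp(-2τ)u(ξ,τ).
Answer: w(ξ, τ) = -exp(-2τ)sin(3ξ)cos(3τ/2)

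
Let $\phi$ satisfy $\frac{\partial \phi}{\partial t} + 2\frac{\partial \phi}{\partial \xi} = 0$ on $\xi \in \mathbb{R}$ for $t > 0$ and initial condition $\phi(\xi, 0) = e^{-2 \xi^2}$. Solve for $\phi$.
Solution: By characteristics ($d\xi/dt = 2$), $\phi(\xi,t) = f(\xi - 2t)$ with $f = \phi( \cdot , 0)$.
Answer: $\phi(\xi, t) = e^{-2 (\xi - 2 t)^2}$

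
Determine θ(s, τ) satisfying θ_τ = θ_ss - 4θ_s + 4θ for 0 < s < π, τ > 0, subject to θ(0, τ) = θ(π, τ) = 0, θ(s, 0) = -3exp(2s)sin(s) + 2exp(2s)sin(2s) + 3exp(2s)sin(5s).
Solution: Substitute θ = exp(2s)u, i.e. u = exp(-2s)θ.
By the product rule, θ_s = exp(2s)(u_s + 2u), θ_ss = exp(2s)(u_ss + 4u_s + 4u), θ_τ = exp(2s)u_τ.
Substituting into the PDE and dividing by exp(2s): u_τ = (u_ss + 4u_s + 4u) - 4(u_s + 2u) + 4u.
The lower-order terms cancel, leaving the standard heat equation u_τ = u_ss.
Initial data for u: u(s,0) = exp(-2s)θ(s,0) = -3sin(s) + 2sin(2s) + 3sin(5s). The boundary conditions carry over: u(0,τ) = u(π,τ) = 0.
Solve for u:
  Using separation of variables u = X(s)G(τ):
  Eigenfunctions: sin(ns), n = 1, 2, 3, ...
  General solution: u(s, τ) = Σ c_n sin(ns) exp(-n² τ)
  Matching u(s,0) = -3sin(s) + 2sin(2s) + 3sin(5s) term by term: c_1=-3, c_2=2, c_5=3.
Hence u(s,τ) = -3exp(-τ)sin(s) + 2exp(-4τ)sin(2s) + 3exp(-25τ)sin(5s).
Transform back: θ(s,τ) = exp(2s)u(s,τ).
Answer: θ(s, τ) = -3exp(2s)exp(-τ)sin(s) + 2exp(2s)exp(-4τ)sin(2s) + 3exp(2s)exp(-25τ)sin(5s)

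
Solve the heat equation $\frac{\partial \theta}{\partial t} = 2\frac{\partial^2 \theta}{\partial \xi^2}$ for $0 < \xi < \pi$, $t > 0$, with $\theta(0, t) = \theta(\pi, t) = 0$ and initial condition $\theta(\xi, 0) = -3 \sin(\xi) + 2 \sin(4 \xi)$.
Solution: Using separation of variables $\theta = X(\xi)G(t)$:
Eigenfunctions: $\sin(n\xi)$, $n = 1, 2, 3, \ldots$
General solution: $\theta(\xi, t) = \sum c_n \sin(n\xi) e^{-2n^2 t}$
Matching $\theta(\xi,0) = -3 \sin(\xi) + 2 \sin(4 \xi)$ term by term: $c_1=-3, c_4=2$.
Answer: $\theta(\xi, t) = -3 e^{-2 t} \sin(\xi) + 2 e^{-32 t} \sin(4 \xi)$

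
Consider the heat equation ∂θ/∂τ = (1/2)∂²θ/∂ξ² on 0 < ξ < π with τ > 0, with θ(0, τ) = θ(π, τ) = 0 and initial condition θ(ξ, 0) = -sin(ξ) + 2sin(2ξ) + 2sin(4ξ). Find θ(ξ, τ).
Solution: Separating variables: θ = Σ c_n exp(-n²τ/2) sin(nξ). From θ(ξ,0) = -sin(ξ) + 2sin(2ξ) + 2sin(4ξ): c_1=-1, c_2=2, c_4=2.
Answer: θ(ξ, τ) = 2exp(-2τ)sin(2ξ) + 2exp(-8τ)sin(4ξ) - exp(-τ/2)sin(ξ)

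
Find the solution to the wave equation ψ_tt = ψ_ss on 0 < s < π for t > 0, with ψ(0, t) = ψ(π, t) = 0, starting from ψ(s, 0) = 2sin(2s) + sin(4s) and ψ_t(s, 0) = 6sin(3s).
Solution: Separating variables: ψ = Σ [A_n cos(ω_n t) + B_n sin(ω_n t)] sin(ns), ω_n = n. From ICs (B_n = velocity coefficient / ω_n): A_2=2, A_4=1, B_3=2.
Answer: ψ(s, t) = 2sin(2s)cos(2t) + 2sin(3s)sin(3t) + sin(4s)cos(4t)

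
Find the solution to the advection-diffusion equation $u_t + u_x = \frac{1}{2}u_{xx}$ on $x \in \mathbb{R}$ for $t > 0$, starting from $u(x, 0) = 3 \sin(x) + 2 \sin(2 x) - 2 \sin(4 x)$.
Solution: Moving frame: $\eta = x - t$, $\sigma = t$, $u = w(\eta,\sigma)$, so $u_t = w_{\sigma} - w_{\eta}$ and $u_{xx} = w_{\eta\eta}$.
Hence $u_t + u_x = w_{\sigma}$ and the PDE becomes the heat equation $w_{\sigma} = \frac{1}{2}w_{\eta\eta}$ on $\eta \in \mathbb{R}$.
Initial data: $w(\eta,0) = u(\eta,0) = 3 \sin(\eta) + 2 \sin(2 \eta) - 2 \sin(4 \eta)$. Each mode $\sin(n\eta)$ decays as $e^{-n^2\sigma/2}$ on $\mathbb{R}$, so $w(\eta,\sigma) = \sum c_n e^{-n^2\sigma/2} \sin(n\eta)$ with $c_1=3, c_2=2, c_4=-2$: $w(\eta,\sigma) = 2 e^{-2 \sigma} \sin(2 \eta) - 2 e^{-8 \sigma} \sin(4 \eta) + 3 e^{-\sigma/2} \sin(\eta)$.
Substituting back: $u(x,t) = w(x - t, t)$.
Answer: $u(x, t) = -2 e^{-2 t} \sin(2 t - 2 x) + 2 e^{-8 t} \sin(4 t - 4 x) - 3 e^{-t/2} \sin(t - x)$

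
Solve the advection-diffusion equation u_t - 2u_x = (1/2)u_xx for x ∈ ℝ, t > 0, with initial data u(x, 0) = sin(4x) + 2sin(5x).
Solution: Change to a moving frame: let η = x + 2t, σ = t and write u(x,t) = w(η,σ).
By the chain rule u_t = w_σ + 2w_η, u_x = w_η, u_xx = w_ηη.
Then u_t - 2u_x = w_σ: the advection term cancels and the PDE becomes the heat equation w_σ = (1/2)w_ηη on η ∈ ℝ.
Initial data: w(η,0) = u(η,0) = sin(4η) + 2sin(5η).
On η ∈ ℝ each mode satisfies (sin(nη))″ = -n² sin(nη), so exp(-n²σ/2) sin(nη) solves the heat equation; by superposition w(η,σ) = Σ c_n exp(-n²σ/2) sin(nη).
Reading off the coefficients: c_4=1, c_5=2, so w(η,σ) = exp(-8σ)sin(4η) + 2exp(-25σ/2)sin(5η).
Substituting back η = x + 2t, σ = t: u(x,t) = w(x + 2t, t).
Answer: u(x, t) = exp(-8t)sin(8t + 4x) + 2exp(-25t/2)sin(10t + 5x)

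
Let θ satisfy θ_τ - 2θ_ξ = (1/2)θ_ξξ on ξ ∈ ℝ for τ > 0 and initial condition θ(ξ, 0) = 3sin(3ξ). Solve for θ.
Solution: Moving frame: η = ξ + 2τ, σ = τ, θ = u(η,σ), so θ_τ = u_σ + 2u_η and θ_ξξ = u_ηη.
Hence θ_τ - 2θ_ξ = u_σ and the PDE becomes the heat equation u_σ = (1/2)u_ηη on η ∈ ℝ.
Initial data: u(η,0) = θ(η,0) = 3sin(3η). Each mode sin(nη) decays as exp(-n²σ/2) on ℝ, so u(η,σ) = Σ c_n exp(-n²σ/2) sin(nη) with c_3=3: u(η,σ) = 3exp(-9σ/2)sin(3η).
Substituting back: θ(ξ,τ) = u(ξ + 2τ, τ).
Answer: θ(ξ, τ) = 3exp(-9τ/2)sin(3ξ + 6τ)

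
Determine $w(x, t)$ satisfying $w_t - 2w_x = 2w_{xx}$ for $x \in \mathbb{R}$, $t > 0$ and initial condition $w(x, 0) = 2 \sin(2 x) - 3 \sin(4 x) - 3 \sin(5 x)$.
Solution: Change to a moving frame: let $\eta = x + 2t$, $\sigma = t$ and write $w(x,t) = u(\eta,\sigma)$.
By the chain rule $w_t = u_{\sigma} + 2u_{\eta}$, $w_x = u_{\eta}$, $w_{xx} = u_{\eta\eta}$.
Then $w_t - 2w_x = u_{\sigma}$: the advection term cancels and the PDE becomes the heat equation $u_{\sigma} = 2u_{\eta\eta}$ on $\eta \in \mathbb{R}$.
Initial data: $u(\eta,0) = w(\eta,0) = 2 \sin(2 \eta) - 3 \sin(4 \eta) - 3 \sin(5 \eta)$.
On $\eta \in \mathbb{R}$ each mode satisfies $(\sin(n\eta))'' = -n^2 \sin(n\eta)$, so $e^{-2n^2\sigma} \sin(n\eta)$ solves the heat equation; by superposition $u(\eta,\sigma) = \sum c_n e^{-2n^2\sigma} \sin(n\eta)$.
Reading off the coefficients: $c_2=2, c_4=-3, c_5=-3$, so $u(\eta,\sigma) = 2 e^{-8 \sigma} \sin(2 \eta) - 3 e^{-32 \sigma} \sin(4 \eta) - 3 e^{-50 \sigma} \sin(5 \eta)$.
Substituting back $\eta = x + 2t$, $\sigma = t$: $w(x,t) = u(x + 2t, t)$.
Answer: $w(x, t) = 2 e^{-8 t} \sin(4 t + 2 x) - 3 e^{-32 t} \sin(8 t + 4 x) - 3 e^{-50 t} \sin(10 t + 5 x)$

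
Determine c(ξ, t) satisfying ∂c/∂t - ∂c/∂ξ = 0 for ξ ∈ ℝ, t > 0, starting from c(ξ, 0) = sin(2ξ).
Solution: By characteristics (dξ/dt = -1), c(ξ,t) = f(ξ + t) with f = c(·, 0).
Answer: c(ξ, t) = sin(2t + 2ξ)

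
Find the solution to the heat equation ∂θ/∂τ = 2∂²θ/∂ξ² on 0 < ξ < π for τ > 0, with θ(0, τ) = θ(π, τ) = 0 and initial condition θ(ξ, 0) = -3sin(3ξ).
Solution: Using separation of variables θ = X(ξ)G(τ):
Eigenfunctions: sin(nξ), n = 1, 2, 3, ...
General solution: θ(ξ, τ) = Σ c_n sin(nξ) exp(-2n² τ)
Matching θ(ξ,0) = -3sin(3ξ) term by term: c_3=-3.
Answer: θ(ξ, τ) = -3exp(-18τ)sin(3ξ)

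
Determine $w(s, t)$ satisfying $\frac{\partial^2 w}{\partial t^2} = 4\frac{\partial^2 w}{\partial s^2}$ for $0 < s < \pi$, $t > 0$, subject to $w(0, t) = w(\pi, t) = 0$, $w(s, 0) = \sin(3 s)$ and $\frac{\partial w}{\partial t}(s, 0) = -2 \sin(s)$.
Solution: Separating variables: $w = \sum [A_n \cos(\omega_n t) + B_n \sin(\omega_n t)] \sin(ns)$, $\omega_n = 2n$. From ICs ($B_n$ = velocity coefficient / $\omega_n$): $A_3=1, B_1=-1$.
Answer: $w(s, t) = - \sin(s) \sin(2 t) + \sin(3 s) \cos(6 t)$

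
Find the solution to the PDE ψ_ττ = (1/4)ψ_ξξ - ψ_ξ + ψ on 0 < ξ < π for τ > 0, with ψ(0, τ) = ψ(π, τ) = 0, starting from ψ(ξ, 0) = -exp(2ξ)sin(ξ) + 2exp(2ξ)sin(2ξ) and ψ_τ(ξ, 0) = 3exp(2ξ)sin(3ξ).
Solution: Substitute ψ = exp(2ξ)u.
Then ψ_ξ = exp(2ξ)(u_ξ + 2u), ψ_ξξ = exp(2ξ)(u_ξξ + 4u_ξ + 4u), ψ_ττ = exp(2ξ)u_ττ; substituting and dividing by exp(2ξ), the lower-order terms cancel: u_ττ = (1/4)u_ξξ (standard wave equation).
Data for u: u(ξ,0) = exp(-2ξ)ψ(ξ,0) = -sin(ξ) + 2sin(2ξ); u_τ(ξ,0) = exp(-2ξ)ψ_τ(ξ,0) = 3sin(3ξ). The boundary conditions carry over: u(0,τ) = u(π,τ) = 0.
Separating variables: u = Σ [A_n cos(ω_n τ) + B_n sin(ω_n τ)] sin(nξ), ω_n = n/2. From ICs (B_n = velocity coefficient / ω_n): A_1=-1, A_2=2, B_3=2.
So u(ξ,τ) = -sin(ξ)cos(τ/2) + 2sin(2ξ)cos(τ) + 2sin(3ξ)sin(3τ/2), and ψ(ξ,τ) = exp(2ξ)u(ξ,τ).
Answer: ψ(ξ, τ) = -exp(2ξ)sin(ξ)cos(τ/2) + 2exp(2ξ)sin(2ξ)cos(τ) + 2exp(2ξ)sin(3ξ)sin(3τ/2)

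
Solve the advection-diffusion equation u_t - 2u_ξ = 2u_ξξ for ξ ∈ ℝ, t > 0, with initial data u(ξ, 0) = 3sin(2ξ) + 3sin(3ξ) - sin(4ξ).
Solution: Moving frame: η = ξ + 2t, σ = t, u = w(η,σ), so u_t = w_σ + 2w_η and u_ξξ = w_ηη.
Hence u_t - 2u_ξ = w_σ and the PDE becomes the heat equation w_σ = 2w_ηη on η ∈ ℝ.
Initial data: w(η,0) = u(η,0) = 3sin(2η) + 3sin(3η) - sin(4η). Each mode sin(nη) decays as exp(-2n²σ) on ℝ, so w(η,σ) = Σ c_n exp(-2n²σ) sin(nη) with c_2=3, c_3=3, c_4=-1: w(η,σ) = 3exp(-8σ)sin(2η) + 3exp(-18σ)sin(3η) - exp(-32σ)sin(4η).
Substituting back: u(ξ,t) = w(ξ + 2t, t).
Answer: u(ξ, t) = 3exp(-8t)sin(4t + 2ξ) + 3exp(-18t)sin(6t + 3ξ) - exp(-32t)sin(8t + 4ξ)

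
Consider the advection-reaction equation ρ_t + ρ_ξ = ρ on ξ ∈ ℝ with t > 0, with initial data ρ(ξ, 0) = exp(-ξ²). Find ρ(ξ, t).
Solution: Substitute ρ = exp(t)u.
Then ρ_t = exp(t)(u_t + u), ρ_ξ = exp(t)u_ξ; substituting and dividing by exp(t), the lower-order terms cancel: u_t + u_ξ = 0 (standard advection equation).
Data for u: u(ξ,0) = ρ(ξ,0) = exp(-ξ²).
By characteristics (dξ/dt = 1), u(ξ,t) = f(ξ - t) with f = u(·, 0).
So u(ξ,t) = exp(-(-t + ξ)²), and ρ(ξ,t) = exp(t)u(ξ,t).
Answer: ρ(ξ, t) = exp(t)exp(-(-t + ξ)²)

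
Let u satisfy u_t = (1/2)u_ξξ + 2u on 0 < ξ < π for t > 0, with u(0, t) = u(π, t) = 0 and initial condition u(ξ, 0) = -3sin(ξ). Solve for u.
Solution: Substitute u = exp(2t)w.
Then u_t = exp(2t)(w_t + 2w), u_ξξ = exp(2t)w_ξξ; substituting and dividing by exp(2t), the lower-order terms cancel: w_t = (1/2)w_ξξ (standard heat equation).
Data for w: w(ξ,0) = u(ξ,0) = -3sin(ξ). The boundary conditions carry over: w(0,t) = w(π,t) = 0.
Separating variables: w = Σ c_n exp(-n²t/2) sin(nξ). From w(ξ,0) = -3sin(ξ): c_1=-3.
So w(ξ,t) = -3exp(-t/2)sin(ξ), and u(ξ,t) = exp(2t)w(ξ,t).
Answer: u(ξ, t) = -3exp(3t/2)sin(ξ)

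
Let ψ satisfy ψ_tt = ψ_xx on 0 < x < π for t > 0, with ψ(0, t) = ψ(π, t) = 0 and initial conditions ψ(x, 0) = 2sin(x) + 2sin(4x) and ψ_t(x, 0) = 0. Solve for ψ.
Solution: Using separation of variables ψ = X(x)T(t):
Eigenfunctions: sin(nx), n = 1, 2, 3, ...
General solution: ψ(x, t) = Σ [A_n cos(n t) + B_n sin(n t)] sin(nx)
From ψ(x,0) = 2sin(x) + 2sin(4x): A_1=2, A_4=2. From ψ_t(x,0) = 0: all B_n = 0.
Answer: ψ(x, t) = 2sin(x)cos(t) + 2sin(4x)cos(4t)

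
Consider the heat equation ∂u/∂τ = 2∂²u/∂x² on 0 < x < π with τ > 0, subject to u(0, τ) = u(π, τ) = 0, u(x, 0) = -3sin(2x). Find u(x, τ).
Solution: Separating variables: u = Σ c_n exp(-2n²τ) sin(nx). From u(x,0) = -3sin(2x): c_2=-3.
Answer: u(x, τ) = -3exp(-8τ)sin(2x)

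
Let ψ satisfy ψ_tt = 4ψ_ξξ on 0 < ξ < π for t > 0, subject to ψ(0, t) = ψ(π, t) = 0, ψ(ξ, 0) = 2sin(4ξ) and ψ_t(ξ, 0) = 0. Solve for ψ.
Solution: Using separation of variables ψ = X(ξ)T(t):
Eigenfunctions: sin(nξ), n = 1, 2, 3, ...
General solution: ψ(ξ, t) = Σ [A_n cos(2n t) + B_n sin(2n t)] sin(nξ)
From ψ(ξ,0) = 2sin(4ξ): A_4=2. From ψ_t(ξ,0) = 0: all B_n = 0.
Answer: ψ(ξ, t) = 2sin(4ξ)cos(8t)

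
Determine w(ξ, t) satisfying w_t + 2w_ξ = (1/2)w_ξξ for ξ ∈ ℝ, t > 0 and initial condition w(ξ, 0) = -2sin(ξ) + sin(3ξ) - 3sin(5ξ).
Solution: Change to a moving frame: let η = ξ - 2t, σ = t and write w(ξ,t) = u(η,σ).
By the chain rule w_t = u_σ - 2u_η, w_ξ = u_η, w_ξξ = u_ηη.
Then w_t + 2w_ξ = u_σ: the advection term cancels and the PDE becomes the heat equation u_σ = (1/2)u_ηη on η ∈ ℝ.
Initial data: u(η,0) = w(η,0) = -2sin(η) + sin(3η) - 3sin(5η).
On η ∈ ℝ each mode satisfies (sin(nη))″ = -n² sin(nη), so exp(-n²σ/2) sin(nη) solves the heat equation; by superposition u(η,σ) = Σ c_n exp(-n²σ/2) sin(nη).
Reading off the coefficients: c_1=-2, c_3=1, c_5=-3, so u(η,σ) = -2exp(-σ/2)sin(η) + exp(-9σ/2)sin(3η) - 3exp(-25σ/2)sin(5η).
Substituting back η = ξ - 2t, σ = t: w(ξ,t) = u(ξ - 2t, t).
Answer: w(ξ, t) = 2exp(-t/2)sin(2t - ξ) - exp(-9t/2)sin(6t - 3ξ) + 3exp(-25t/2)sin(10t - 5ξ)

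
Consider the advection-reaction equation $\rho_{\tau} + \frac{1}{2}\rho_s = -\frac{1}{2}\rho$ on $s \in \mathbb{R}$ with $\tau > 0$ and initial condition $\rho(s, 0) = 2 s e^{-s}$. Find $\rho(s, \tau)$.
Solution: Substitute $\rho = e^{-s}u$, i.e. $u = e^{s}\rho$.
By the product rule, $\rho_s = e^{-s}(u_s - u)$, $\rho_{\tau} = e^{-s}u_{\tau}$.
Substituting into the PDE and dividing by $e^{-s}$: $u_{\tau} + \frac{1}{2}(u_s - u) = -\frac{1}{2}u$.
The lower-order terms cancel, leaving the standard advection equation $u_{\tau} + \frac{1}{2}u_s = 0$.
Initial data for $u$: $u(s,0) = e^{s}\rho(s,0) = 2 s$.
Solve for $u$:
  By method of characteristics (waves move right with speed 1/2):
  Along characteristics $s - \frac{1}{2}\tau =$ const, $u$ is constant, so $u(s,\tau) = f(s - \frac{1}{2}\tau)$ with $f = u( \cdot , 0)$.
Hence $u(s,\tau) = 2 s - \tau$.
Transform back: $\rho(s,\tau) = e^{-s}u(s,\tau)$.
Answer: $\rho(s, \tau) = - \tau e^{-s} + 2 s e^{-s}$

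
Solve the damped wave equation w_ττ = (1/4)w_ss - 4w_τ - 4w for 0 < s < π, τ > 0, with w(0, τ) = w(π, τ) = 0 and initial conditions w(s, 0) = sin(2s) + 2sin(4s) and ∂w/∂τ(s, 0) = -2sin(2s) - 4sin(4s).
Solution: Substitute w = exp(-2τ)u, i.e. u = exp(2τ)w.
By the product rule, w_τ = exp(-2τ)(u_τ - 2u), w_ττ = exp(-2τ)(u_ττ - 4u_τ + 4u), w_ss = exp(-2τ)u_ss.
Substituting into the PDE and dividing by exp(-2τ): u_ττ - 4u_τ + 4u = (1/4)u_ss - 4(u_τ - 2u) - 4u.
The lower-order terms cancel, leaving the standard wave equation u_ττ = (1/4)u_ss.
Initial data for u: u(s,0) = w(s,0) = sin(2s) + 2sin(4s); u_τ(s,0) = w_τ(s,0) + 2w(s,0) = 0. The boundary conditions carry over: u(0,τ) = u(π,τ) = 0.
Solve for u:
  Using separation of variables u = X(s)T(τ):
  Eigenfunctions: sin(ns), n = 1, 2, 3, ...
  General solution: u(s, τ) = Σ [A_n cos(n τ/2) + B_n sin(n τ/2)] sin(ns)
  From u(s,0) = sin(2s) + 2sin(4s): A_2=1, A_4=2. From u_τ(s,0) = 0: all B_n = 0.
Hence u(s,τ) = sin(2s)cos(τ) + 2sin(4s)cos(2τ).
Transform back: w(s,τ) = exp(-2τ)u(s,τ).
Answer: w(s, τ) = exp(-2τ)sin(2s)cos(τ) + 2exp(-2τ)sin(4s)cos(2τ)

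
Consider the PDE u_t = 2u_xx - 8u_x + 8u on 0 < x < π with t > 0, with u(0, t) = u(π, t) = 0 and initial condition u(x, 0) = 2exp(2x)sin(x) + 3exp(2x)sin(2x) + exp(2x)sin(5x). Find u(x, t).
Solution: Substitute u = exp(2x)w, i.e. w = exp(-2x)u.
By the product rule, u_x = exp(2x)(w_x + 2w), u_xx = exp(2x)(w_xx + 4w_x + 4w), u_t = exp(2x)w_t.
Substituting into the PDE and dividing by exp(2x): w_t = 2(w_xx + 4w_x + 4w) - 8(w_x + 2w) + 8w.
The lower-order terms cancel, leaving the standard heat equation w_t = 2w_xx.
Initial data for w: w(x,0) = exp(-2x)u(x,0) = 2sin(x) + 3sin(2x) + sin(5x). The boundary conditions carry over: w(0,t) = w(π,t) = 0.
Solve for w:
  Using separation of variables w = X(x)T(t):
  Eigenfunctions: sin(nx), n = 1, 2, 3, ...
  General solution: w(x, t) = Σ c_n sin(nx) exp(-2n² t)
  Matching w(x,0) = 2sin(x) + 3sin(2x) + sin(5x) term by term: c_1=2, c_2=3, c_5=1.
Hence w(x,t) = 2exp(-2t)sin(x) + 3exp(-8t)sin(2x) + exp(-50t)sin(5x).
Transform back: u(x,t) = exp(2x)w(x,t).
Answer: u(x, t) = 2exp(-2t)exp(2x)sin(x) + 3exp(-8t)exp(2x)sin(2x) + exp(-50t)exp(2x)sin(5x)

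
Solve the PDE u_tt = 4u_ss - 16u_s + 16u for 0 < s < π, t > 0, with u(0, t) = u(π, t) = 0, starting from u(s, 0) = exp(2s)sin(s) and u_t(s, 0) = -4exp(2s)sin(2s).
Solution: Substitute u = exp(2s)w.
Then u_s = exp(2s)(w_s + 2w), u_ss = exp(2s)(w_ss + 4w_s + 4w), u_tt = exp(2s)w_tt; substituting and dividing by exp(2s), the lower-order terms cancel: w_tt = 4w_ss (standard wave equation).
Data for w: w(s,0) = exp(-2s)u(s,0) = sin(s); w_t(s,0) = exp(-2s)u_t(s,0) = -4sin(2s). The boundary conditions carry over: w(0,t) = w(π,t) = 0.
Separating variables: w = Σ [A_n cos(ω_n t) + B_n sin(ω_n t)] sin(ns), ω_n = 2n. From ICs (B_n = velocity coefficient / ω_n): A_1=1, B_2=-1.
So w(s,t) = sin(s)cos(2t) - sin(2s)sin(4t), and u(s,t) = exp(2s)w(s,t).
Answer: u(s, t) = exp(2s)sin(s)cos(2t) - exp(2s)sin(2s)sin(4t)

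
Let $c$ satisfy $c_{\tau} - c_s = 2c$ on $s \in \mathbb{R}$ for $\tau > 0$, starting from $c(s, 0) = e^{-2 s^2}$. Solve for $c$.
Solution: Substitute $c = e^{2\tau}u$.
Then $c_{\tau} = e^{2\tau}(u_{\tau} + 2u)$, $c_s = e^{2\tau}u_s$; substituting and dividing by $e^{2\tau}$, the lower-order terms cancel: $u_{\tau} - u_s = 0$ (standard advection equation).
Data for $u$: $u(s,0) = c(s,0) = e^{-2 s^2}$.
By characteristics ($ds/d\tau = -1$), $u(s,\tau) = f(s + \tau)$ with $f = u( \cdot , 0)$.
So $u(s,\tau) = e^{-2 (s + \tau)^2}$, and $c(s,\tau) = e^{2\tau}u(s,\tau)$.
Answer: $c(s, \tau) = e^{2 \tau} e^{-2 (\tau + s)^2}$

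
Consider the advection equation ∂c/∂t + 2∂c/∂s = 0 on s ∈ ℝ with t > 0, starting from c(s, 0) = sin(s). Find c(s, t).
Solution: By method of characteristics (waves move right with speed 2):
Along characteristics s - 2t = const, c is constant, so c(s,t) = f(s - 2t) with f = c(·, 0).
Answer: c(s, t) = sin(s - 2t)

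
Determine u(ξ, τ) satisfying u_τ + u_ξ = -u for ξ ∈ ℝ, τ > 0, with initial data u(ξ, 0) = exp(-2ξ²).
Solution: Substitute u = exp(-τ)w, i.e. w = exp(τ)u.
By the product rule, u_τ = exp(-τ)(w_τ - w), u_ξ = exp(-τ)w_ξ.
Substituting into the PDE and dividing by exp(-τ): w_τ - w + w_ξ = -w.
The lower-order terms cancel, leaving the standard advection equation w_τ + w_ξ = 0.
Initial data for w: w(ξ,0) = u(ξ,0) = exp(-2ξ²).
Solve for w:
  By method of characteristics (waves move right with speed 1):
  Along characteristics ξ - τ = const, w is constant, so w(ξ,τ) = f(ξ - τ) with f = w(·, 0).
Hence w(ξ,τ) = exp(-2(ξ - τ)²).
Transform back: u(ξ,τ) = exp(-τ)w(ξ,τ).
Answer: u(ξ, τ) = exp(-τ)exp(-2(ξ - τ)²)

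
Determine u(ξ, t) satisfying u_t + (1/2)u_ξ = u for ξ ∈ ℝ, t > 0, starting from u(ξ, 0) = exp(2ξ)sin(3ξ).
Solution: Substitute u = exp(2ξ)w.
Then u_ξ = exp(2ξ)(w_ξ + 2w), u_t = exp(2ξ)w_t; substituting and dividing by exp(2ξ), the lower-order terms cancel: w_t + (1/2)w_ξ = 0 (standard advection equation).
Data for w: w(ξ,0) = exp(-2ξ)u(ξ,0) = sin(3ξ).
By characteristics (dξ/dt = 1/2), w(ξ,t) = f(ξ - (1/2)t) with f = w(·, 0).
So w(ξ,t) = -sin(3t/2 - 3ξ), and u(ξ,t) = exp(2ξ)w(ξ,t).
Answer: u(ξ, t) = -exp(2ξ)sin(3t/2 - 3ξ)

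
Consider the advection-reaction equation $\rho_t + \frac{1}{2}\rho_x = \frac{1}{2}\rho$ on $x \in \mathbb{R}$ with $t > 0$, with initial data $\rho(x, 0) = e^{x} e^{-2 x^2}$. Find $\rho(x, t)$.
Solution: Substitute $\rho = e^{x}u$, i.e. $u = e^{-x}\rho$.
By the product rule, $\rho_x = e^{x}(u_x + u)$, $\rho_t = e^{x}u_t$.
Substituting into the PDE and dividing by $e^{x}$: $u_t + \frac{1}{2}(u_x + u) = \frac{1}{2}u$.
The lower-order terms cancel, leaving the standard advection equation $u_t + \frac{1}{2}u_x = 0$.
Initial data for $u$: $u(x,0) = e^{-x}\rho(x,0) = e^{-2 x^2}$.
Solve for $u$:
  By method of characteristics (waves move right with speed 1/2):
  Along characteristics $x - \frac{1}{2}t =$ const, $u$ is constant, so $u(x,t) = f(x - \frac{1}{2}t)$ with $f = u( \cdot , 0)$.
Hence $u(x,t) = e^{-2 (-t/2 + x)^2}$.
Transform back: $\rho(x,t) = e^{x}u(x,t)$.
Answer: $\rho(x, t) = e^{x} e^{-2 (-t/2 + x)^2}$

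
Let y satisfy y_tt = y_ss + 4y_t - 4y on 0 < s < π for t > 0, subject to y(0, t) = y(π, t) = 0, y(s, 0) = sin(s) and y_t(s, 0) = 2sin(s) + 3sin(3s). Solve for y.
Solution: Substitute y = exp(2t)u, i.e. u = exp(-2t)y.
By the product rule, y_t = exp(2t)(u_t + 2u), y_tt = exp(2t)(u_tt + 4u_t + 4u), y_ss = exp(2t)u_ss.
Substituting into the PDE and dividing by exp(2t): u_tt + 4u_t + 4u = u_ss + 4(u_t + 2u) - 4u.
The lower-order terms cancel, leaving the standard wave equation u_tt = u_ss.
Initial data for u: u(s,0) = y(s,0) = sin(s); u_t(s,0) = y_t(s,0) - 2y(s,0) = 3sin(3s). The boundary conditions carry over: u(0,t) = u(π,t) = 0.
Solve for u:
  Using separation of variables u = X(s)T(t):
  Eigenfunctions: sin(ns), n = 1, 2, 3, ...
  General solution: u(s, t) = Σ [A_n cos(n t) + B_n sin(n t)] sin(ns)
  From u(s,0) = sin(s): A_1=1. From u_t(s,0) = 3sin(3s), using u_t(s,0) = Σ ω_n B_n sin(ns) with ω_n = n: B_3 = 3/3 = 1.
Hence u(s,t) = sin(s)cos(t) + sin(3s)sin(3t).
Transform back: y(s,t) = exp(2t)u(s,t).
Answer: y(s, t) = exp(2t)sin(s)cos(t) + exp(2t)sin(3s)sin(3t)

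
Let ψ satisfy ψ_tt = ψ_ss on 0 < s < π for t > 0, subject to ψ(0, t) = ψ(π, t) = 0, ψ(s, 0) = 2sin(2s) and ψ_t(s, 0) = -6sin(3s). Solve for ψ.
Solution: Separating variables: ψ = Σ [A_n cos(ω_n t) + B_n sin(ω_n t)] sin(ns), ω_n = n. From ICs (B_n = velocity coefficient / ω_n): A_2=2, B_3=-2.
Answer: ψ(s, t) = 2sin(2s)cos(2t) - 2sin(3s)sin(3t)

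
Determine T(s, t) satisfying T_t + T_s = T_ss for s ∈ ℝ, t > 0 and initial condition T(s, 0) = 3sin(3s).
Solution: Change to a moving frame: let η = s - t, σ = t and write T(s,t) = u(η,σ).
By the chain rule T_t = u_σ - u_η, T_s = u_η, T_ss = u_ηη.
Then T_t + T_s = u_σ: the advection term cancels and the PDE becomes the heat equation u_σ = u_ηη on η ∈ ℝ.
Initial data: u(η,0) = T(η,0) = 3sin(3η).
On η ∈ ℝ each mode satisfies (sin(nη))″ = -n² sin(nη), so exp(-n²σ) sin(nη) solves the heat equation; by superposition u(η,σ) = Σ c_n exp(-n²σ) sin(nη).
Reading off the coefficients: c_3=3, so u(η,σ) = 3exp(-9σ)sin(3η).
Substituting back η = s - t, σ = t: T(s,t) = u(s - t, t).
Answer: T(s, t) = 3exp(-9t)sin(3s - 3t)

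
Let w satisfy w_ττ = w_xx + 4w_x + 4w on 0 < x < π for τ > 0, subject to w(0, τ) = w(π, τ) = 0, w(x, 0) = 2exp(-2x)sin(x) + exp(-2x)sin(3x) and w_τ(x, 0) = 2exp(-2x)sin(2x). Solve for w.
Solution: Substitute w = exp(-2x)u, i.e. u = exp(2x)w.
By the product rule, w_x = exp(-2x)(u_x - 2u), w_xx = exp(-2x)(u_xx - 4u_x + 4u), w_ττ = exp(-2x)u_ττ.
Substituting into the PDE and dividing by exp(-2x): u_ττ = (u_xx - 4u_x + 4u) + 4(u_x - 2u) + 4u.
The lower-order terms cancel, leaving the standard wave equation u_ττ = u_xx.
Initial data for u: u(x,0) = exp(2x)w(x,0) = 2sin(x) + sin(3x); u_τ(x,0) = exp(2x)w_τ(x,0) = 2sin(2x). The boundary conditions carry over: u(0,τ) = u(π,τ) = 0.
Solve for u:
  Using separation of variables u = X(x)T(τ):
  Eigenfunctions: sin(nx), n = 1, 2, 3, ...
  General solution: u(x, τ) = Σ [A_n cos(n τ) + B_n sin(n τ)] sin(nx)
  From u(x,0) = 2sin(x) + sin(3x): A_1=2, A_3=1. From u_τ(x,0) = 2sin(2x), using u_τ(x,0) = Σ ω_n B_n sin(nx) with ω_n = n: B_2 = 2/2 = 1.
Hence u(x,τ) = 2sin(x)cos(τ) + sin(2x)sin(2τ) + sin(3x)cos(3τ).
Transform back: w(x,τ) = exp(-2x)u(x,τ).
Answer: w(x, τ) = 2exp(-2x)sin(x)cos(τ) + exp(-2x)sin(2x)sin(2τ) + exp(-2x)sin(3x)cos(3τ)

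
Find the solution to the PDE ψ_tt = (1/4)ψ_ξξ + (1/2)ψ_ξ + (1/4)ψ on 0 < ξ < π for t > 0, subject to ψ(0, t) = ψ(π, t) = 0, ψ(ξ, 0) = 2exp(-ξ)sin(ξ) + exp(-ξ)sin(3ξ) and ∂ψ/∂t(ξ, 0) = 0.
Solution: Substitute ψ = exp(-ξ)u, i.e. u = exp(ξ)ψ.
By the product rule, ψ_ξ = exp(-ξ)(u_ξ - u), ψ_ξξ = exp(-ξ)(u_ξξ - 2u_ξ + u), ψ_tt = exp(-ξ)u_tt.
Substituting into the PDE and dividing by exp(-ξ): u_tt = (1/4)(u_ξξ - 2u_ξ + u) + (1/2)(u_ξ - u) + (1/4)u.
The lower-order terms cancel, leaving the standard wave equation u_tt = (1/4)u_ξξ.
Initial data for u: u(ξ,0) = exp(ξ)ψ(ξ,0) = 2sin(ξ) + sin(3ξ); u_t(ξ,0) = exp(ξ)ψ_t(ξ,0) = 0. The boundary conditions carry over: u(0,t) = u(π,t) = 0.
Solve for u:
  Using separation of variables u = X(ξ)T(t):
  Eigenfunctions: sin(nξ), n = 1, 2, 3, ...
  General solution: u(ξ, t) = Σ [A_n cos(n t/2) + B_n sin(n t/2)] sin(nξ)
  From u(ξ,0) = 2sin(ξ) + sin(3ξ): A_1=2, A_3=1. From u_t(ξ,0) = 0: all B_n = 0.
Hence u(ξ,t) = 2sin(ξ)cos(t/2) + sin(3ξ)cos(3t/2).
Transform back: ψ(ξ,t) = exp(-ξ)u(ξ,t).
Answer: ψ(ξ, t) = 2exp(-ξ)sin(ξ)cos(t/2) + exp(-ξ)sin(3ξ)cos(3t/2)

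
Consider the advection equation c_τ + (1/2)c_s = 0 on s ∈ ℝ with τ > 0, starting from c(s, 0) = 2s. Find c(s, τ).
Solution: By method of characteristics (waves move right with speed 1/2):
Along characteristics s - (1/2)τ = const, c is constant, so c(s,τ) = f(s - (1/2)τ) with f = c(·, 0).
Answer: c(s, τ) = 2s - τ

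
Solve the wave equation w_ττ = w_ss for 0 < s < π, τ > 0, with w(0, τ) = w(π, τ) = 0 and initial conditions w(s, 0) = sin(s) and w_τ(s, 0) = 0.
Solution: Using separation of variables w = X(s)T(τ):
Eigenfunctions: sin(ns), n = 1, 2, 3, ...
General solution: w(s, τ) = Σ [A_n cos(n τ) + B_n sin(n τ)] sin(ns)
From w(s,0) = sin(s): A_1=1. From w_τ(s,0) = 0: all B_n = 0.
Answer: w(s, τ) = sin(s)cos(τ)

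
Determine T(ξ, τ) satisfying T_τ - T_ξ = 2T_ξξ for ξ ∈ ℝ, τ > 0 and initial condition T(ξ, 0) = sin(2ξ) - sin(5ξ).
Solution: Moving frame: η = ξ + τ, σ = τ, T = u(η,σ), so T_τ = u_σ + u_η and T_ξξ = u_ηη.
Hence T_τ - T_ξ = u_σ and the PDE becomes the heat equation u_σ = 2u_ηη on η ∈ ℝ.
Initial data: u(η,0) = T(η,0) = sin(2η) - sin(5η). Each mode sin(nη) decays as exp(-2n²σ) on ℝ, so u(η,σ) = Σ c_n exp(-2n²σ) sin(nη) with c_2=1, c_5=-1: u(η,σ) = exp(-8σ)sin(2η) - exp(-50σ)sin(5η).
Substituting back: T(ξ,τ) = u(ξ + τ, τ).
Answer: T(ξ, τ) = exp(-8τ)sin(2ξ + 2τ) - exp(-50τ)sin(5ξ + 5τ)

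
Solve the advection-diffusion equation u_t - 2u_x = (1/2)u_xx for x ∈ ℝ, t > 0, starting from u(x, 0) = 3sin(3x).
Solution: Moving frame: η = x + 2t, σ = t, u = w(η,σ), so u_t = w_σ + 2w_η and u_xx = w_ηη.
Hence u_t - 2u_x = w_σ and the PDE becomes the heat equation w_σ = (1/2)w_ηη on η ∈ ℝ.
Initial data: w(η,0) = u(η,0) = 3sin(3η). Each mode sin(nη) decays as exp(-n²σ/2) on ℝ, so w(η,σ) = Σ c_n exp(-n²σ/2) sin(nη) with c_3=3: w(η,σ) = 3exp(-9σ/2)sin(3η).
Substituting back: u(x,t) = w(x + 2t, t).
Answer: u(x, t) = 3exp(-9t/2)sin(6t + 3x)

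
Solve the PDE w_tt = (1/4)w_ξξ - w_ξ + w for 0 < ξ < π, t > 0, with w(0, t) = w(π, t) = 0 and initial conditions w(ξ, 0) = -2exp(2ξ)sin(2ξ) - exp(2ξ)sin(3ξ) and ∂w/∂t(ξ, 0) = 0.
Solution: Substitute w = exp(2ξ)u, i.e. u = exp(-2ξ)w.
By the product rule, w_ξ = exp(2ξ)(u_ξ + 2u), w_ξξ = exp(2ξ)(u_ξξ + 4u_ξ + 4u), w_tt = exp(2ξ)u_tt.
Substituting into the PDE and dividing by exp(2ξ): u_tt = (1/4)(u_ξξ + 4u_ξ + 4u) - (u_ξ + 2u) + u.
The lower-order terms cancel, leaving the standard wave equation u_tt = (1/4)u_ξξ.
Initial data for u: u(ξ,0) = exp(-2ξ)w(ξ,0) = -2sin(2ξ) - sin(3ξ); u_t(ξ,0) = exp(-2ξ)w_t(ξ,0) = 0. The boundary conditions carry over: u(0,t) = u(π,t) = 0.
Solve for u:
  Using separation of variables u = X(ξ)T(t):
  Eigenfunctions: sin(nξ), n = 1, 2, 3, ...
  General solution: u(ξ, t) = Σ [A_n cos(n t/2) + B_n sin(n t/2)] sin(nξ)
  From u(ξ,0) = -2sin(2ξ) - sin(3ξ): A_2=-2, A_3=-1. From u_t(ξ,0) = 0: all B_n = 0.
Hence u(ξ,t) = -2sin(2ξ)cos(t) - sin(3ξ)cos(3t/2).
Transform back: w(ξ,t) = exp(2ξ)u(ξ,t).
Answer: w(ξ, t) = -2exp(2ξ)sin(2ξ)cos(t) - exp(2ξ)sin(3ξ)cos(3t/2)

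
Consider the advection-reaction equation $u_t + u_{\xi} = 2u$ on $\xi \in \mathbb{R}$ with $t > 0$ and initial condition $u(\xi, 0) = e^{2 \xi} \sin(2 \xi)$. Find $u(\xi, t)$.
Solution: Substitute $u = e^{2\xi}w$, i.e. $w = e^{-2\xi}u$.
By the product rule, $u_{\xi} = e^{2\xi}(w_{\xi} + 2w)$, $u_t = e^{2\xi}w_t$.
Substituting into the PDE and dividing by $e^{2\xi}$: $w_t + (w_{\xi} + 2w) = 2w$.
The lower-order terms cancel, leaving the standard advection equation $w_t + w_{\xi} = 0$.
Initial data for $w$: $w(\xi,0) = e^{-2\xi}u(\xi,0) = \sin(2 \xi)$.
Solve for $w$:
  By method of characteristics (waves move right with speed 1):
  Along characteristics $\xi - t =$ const, $w$ is constant, so $w(\xi,t) = f(\xi - t)$ with $f = w( \cdot , 0)$.
Hence $w(\xi,t) = - \sin(2 t - 2 \xi)$.
Transform back: $u(\xi,t) = e^{2\xi}w(\xi,t)$.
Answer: $u(\xi, t) = e^{2 \xi} \sin(2 \xi - 2 t)$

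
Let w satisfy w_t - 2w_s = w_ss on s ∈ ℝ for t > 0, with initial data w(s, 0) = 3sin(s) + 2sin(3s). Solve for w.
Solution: Change to a moving frame: let η = s + 2t, σ = t and write w(s,t) = u(η,σ).
By the chain rule w_t = u_σ + 2u_η, w_s = u_η, w_ss = u_ηη.
Then w_t - 2w_s = u_σ: the advection term cancels and the PDE becomes the heat equation u_σ = u_ηη on η ∈ ℝ.
Initial data: u(η,0) = w(η,0) = 3sin(η) + 2sin(3η).
On η ∈ ℝ each mode satisfies (sin(nη))″ = -n² sin(nη), so exp(-n²σ) sin(nη) solves the heat equation; by superposition u(η,σ) = Σ c_n exp(-n²σ) sin(nη).
Reading off the coefficients: c_1=3, c_3=2, so u(η,σ) = 3exp(-σ)sin(η) + 2exp(-9σ)sin(3η).
Substituting back η = s + 2t, σ = t: w(s,t) = u(s + 2t, t).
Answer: w(s, t) = 3exp(-t)sin(s + 2t) + 2exp(-9t)sin(3s + 6t)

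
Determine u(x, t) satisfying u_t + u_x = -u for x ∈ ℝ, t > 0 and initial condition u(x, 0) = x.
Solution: Substitute u = exp(-t)w, i.e. w = exp(t)u.
By the product rule, u_t = exp(-t)(w_t - w), u_x = exp(-t)w_x.
Substituting into the PDE and dividing by exp(-t): w_t - w + w_x = -w.
The lower-order terms cancel, leaving the standard advection equation w_t + w_x = 0.
Initial data for w: w(x,0) = u(x,0) = x.
Solve for w:
  By method of characteristics (waves move right with speed 1):
  Along characteristics x - t = const, w is constant, so w(x,t) = f(x - t) with f = w(·, 0).
Hence w(x,t) = -t + x.
Transform back: u(x,t) = exp(-t)w(x,t).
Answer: u(x, t) = -texp(-t) + xexp(-t)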